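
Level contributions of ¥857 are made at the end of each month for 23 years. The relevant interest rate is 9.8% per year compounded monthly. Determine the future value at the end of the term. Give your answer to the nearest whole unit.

This is an ordinary annuity: 276 deposits of ¥857 at the end of each month.
Periodic rate r = 0.098/12 per month; n is counted in months.
FV = PMT × [((1+r)^n − 1)/r] = 857 × [(1+r)^276 − 1] / r = ¥885,574

¥885,574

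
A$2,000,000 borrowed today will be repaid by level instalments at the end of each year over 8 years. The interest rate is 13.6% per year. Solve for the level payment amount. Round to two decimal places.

A$425,369.88

Level ordinary annuity; solve PV = PMT × [(1 − (1+r)^−n)/r] for PMT.
Periodic rate r = 0.136 per year.
With n = 8: PMT = 2,000,000 / ([(1 − (1+r)^−n)/r]) = A$425,369.88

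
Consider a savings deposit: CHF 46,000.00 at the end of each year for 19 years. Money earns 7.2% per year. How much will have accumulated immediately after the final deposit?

CHF 1,755,122.75

This is an ordinary annuity: 19 deposits of CHF 46,000.00 at the end of each year.
Periodic rate r = 0.072 per year.
FV = PMT × [((1+r)^n − 1)/r] = 46,000 × [(1+r)^19 − 1] / r = CHF 1,755,122.75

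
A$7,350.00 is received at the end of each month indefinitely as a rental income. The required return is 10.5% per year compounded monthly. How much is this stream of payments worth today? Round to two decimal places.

Periodic rate r = 0.105/12 per month.
Level perpetuity: PV = PMT / r = 7,350 / (0.105/12) = A$840,000.00.

A$840,000.00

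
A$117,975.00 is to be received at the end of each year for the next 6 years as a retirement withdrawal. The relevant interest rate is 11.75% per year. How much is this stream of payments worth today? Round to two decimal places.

This is an ordinary annuity: 6 payments of A$117,975.00 at the end of each year.
Periodic rate r = 0.1175 per year.
PV = PMT × [(1 − (1+r)^−n)/r] = 117,975 × [1 − (1+r)^−6] / r = A$488,497.14

A$488,497.14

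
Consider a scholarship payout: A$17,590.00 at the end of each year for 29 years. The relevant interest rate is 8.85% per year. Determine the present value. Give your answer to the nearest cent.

This is an ordinary annuity: 29 payments of A$17,590.00 at the end of each year.
Periodic rate r = 0.0885 per year.
PV = PMT × [(1 − (1+r)^−n)/r] = 17,590 × [1 − (1+r)^−29] / r = A$181,762.97

A$181,762.97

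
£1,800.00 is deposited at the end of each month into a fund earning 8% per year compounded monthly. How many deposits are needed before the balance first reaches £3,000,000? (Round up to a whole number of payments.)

Periodic rate r = 0.08/12 per month; n is counted in months.
Ordinary annuity FV: 3,000,000 = 1,800 × [((1+r)^n − 1)/r].
(1+r)^n = 1 + 3,000,000 × r / 1,800, so n = ln(1 + 3,000,000·r/1,800) / ln(1+r) = 375.36.
Round up to a whole number of payments: n = 376.

376 payments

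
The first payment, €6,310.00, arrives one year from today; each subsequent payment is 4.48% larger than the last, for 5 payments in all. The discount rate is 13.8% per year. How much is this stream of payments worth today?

Periodic rate r = 0.138 per year.
Growing ordinary annuity: PV = PMT₁ × [1 − ((1+g)/(1+r))^n] / (r − g) = 6,310 × [1 − ((1+0.0448)/(1+r))^5] / (r − 0.0448) = €23,539.91.

€23,539.91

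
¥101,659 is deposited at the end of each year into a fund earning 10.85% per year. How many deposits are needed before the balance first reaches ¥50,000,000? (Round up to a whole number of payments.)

Periodic rate r = 0.1085 per year.
Ordinary annuity FV: 50,000,000 = 101,659 × [((1+r)^n − 1)/r].
(1+r)^n = 1 + 50,000,000 × r / 101,659, so n = ln(1 + 50,000,000·r/101,659) / ln(1+r) = 38.79.
Round up to a whole number of payments: n = 39.

39 payments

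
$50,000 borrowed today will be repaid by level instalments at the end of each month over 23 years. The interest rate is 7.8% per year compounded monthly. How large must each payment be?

$390.28

Level ordinary annuity; solve PV = PMT × [(1 − (1+r)^−n)/r] for PMT.
Periodic rate r = 0.078/12 per month; n is counted in months.
With n = 276: PMT = 50,000 / ([(1 − (1+r)^−n)/r]) = $390.28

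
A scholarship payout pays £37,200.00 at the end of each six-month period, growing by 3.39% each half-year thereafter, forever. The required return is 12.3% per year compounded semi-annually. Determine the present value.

£1,347,826.09

Periodic rate r = 0.123/2 per half-year.
Growing perpetuity (Gordon): PV = PMT₁ / (r − g) = 37,200 / (r − 0.0339) = £1,347,826.09.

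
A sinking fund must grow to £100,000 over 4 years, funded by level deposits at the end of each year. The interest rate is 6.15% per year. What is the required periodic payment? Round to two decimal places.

Level ordinary annuity; solve FV = PMT × [((1+r)^n − 1)/r] for PMT.
Periodic rate r = 0.0615 per year.
With n = 4: PMT = 100,000 / ([((1+r)^n − 1)/r]) = £22,808.34

£22,808.34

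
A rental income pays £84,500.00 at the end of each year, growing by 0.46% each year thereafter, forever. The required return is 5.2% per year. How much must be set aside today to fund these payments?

£1,782,700.42

Periodic rate r = 0.052 per year.
Growing perpetuity (Gordon): PV = PMT₁ / (r − g) = 84,500 / (r − 0.0046) = £1,782,700.42.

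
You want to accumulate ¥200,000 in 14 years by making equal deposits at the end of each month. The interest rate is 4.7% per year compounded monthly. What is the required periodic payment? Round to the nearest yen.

¥844

Level ordinary annuity; solve FV = PMT × [((1+r)^n − 1)/r] for PMT.
Periodic rate r = 0.047/12 per month; n is counted in months.
With n = 168: PMT = 200,000 / ([((1+r)^n − 1)/r]) = ¥844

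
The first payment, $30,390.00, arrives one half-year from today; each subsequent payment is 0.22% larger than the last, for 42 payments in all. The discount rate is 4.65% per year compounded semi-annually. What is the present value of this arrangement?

$840,688.27

Periodic rate r = 0.0465/2 per half-year; n is counted in half-years.
Growing ordinary annuity: PV = PMT₁ × [1 − ((1+g)/(1+r))^n] / (r − g) = 30,390 × [1 − ((1+0.0022)/(1+r))^42] / (r − 0.0022) = $840,688.27.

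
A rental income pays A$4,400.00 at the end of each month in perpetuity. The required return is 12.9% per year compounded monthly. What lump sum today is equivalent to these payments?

A$409,302.33

Periodic rate r = 0.129/12 per month.
Level perpetuity: PV = PMT / r = 4,400 / (0.129/12) = A$409,302.33.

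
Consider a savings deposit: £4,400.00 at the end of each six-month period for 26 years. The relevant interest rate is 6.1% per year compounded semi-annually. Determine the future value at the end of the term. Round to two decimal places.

£543,833.07

This is an ordinary annuity: 52 deposits of £4,400.00 at the end of each six-month period.
Periodic rate r = 0.061/2 per half-year; n is counted in half-years.
FV = PMT × [((1+r)^n − 1)/r] = 4,400 × [(1+r)^52 − 1] / r = £543,833.07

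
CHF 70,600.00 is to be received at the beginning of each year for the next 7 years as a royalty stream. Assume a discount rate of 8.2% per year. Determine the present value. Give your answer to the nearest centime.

CHF 395,004.50

This is an annuity due: 7 payments of CHF 70,600.00 at the beginning of each year.
Periodic rate r = 0.082 per year.
PV = PMT × [(1 − (1+r)^−n)/r] × (1+r) = 70,600 × [1 − (1+r)^−7] / r × (1+r) = CHF 395,004.50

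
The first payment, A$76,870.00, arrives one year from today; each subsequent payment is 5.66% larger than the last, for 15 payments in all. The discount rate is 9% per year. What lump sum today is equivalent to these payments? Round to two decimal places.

A$858,478.04

Periodic rate r = 0.09 per year.
Growing ordinary annuity: PV = PMT₁ × [1 − ((1+g)/(1+r))^n] / (r − g) = 76,870 × [1 − ((1+0.0566)/(1+r))^15] / (r − 0.0566) = A$858,478.04.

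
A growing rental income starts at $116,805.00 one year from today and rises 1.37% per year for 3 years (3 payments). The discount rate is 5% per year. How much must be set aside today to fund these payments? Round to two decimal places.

$322,324.05

Periodic rate r = 0.05 per year.
Growing ordinary annuity: PV = PMT₁ × [1 − ((1+g)/(1+r))^n] / (r − g) = 116,805 × [1 − ((1+0.0137)/(1+r))^3] / (r − 0.0137) = $322,324.05.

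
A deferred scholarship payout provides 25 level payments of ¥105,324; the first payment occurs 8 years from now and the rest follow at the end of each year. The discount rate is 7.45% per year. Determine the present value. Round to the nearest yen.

¥713,092

Ordinary annuity of 25 payments, first payment at period 8.
Periodic rate r = 0.0745 per year.
The ordinary-annuity PV formula values the stream one period before the first payment (period 7); discount that back 7 periods:
PV₀ = 105,324 × [1 − (1+r)^−25] / r × (1+r)^−7 = ¥713,092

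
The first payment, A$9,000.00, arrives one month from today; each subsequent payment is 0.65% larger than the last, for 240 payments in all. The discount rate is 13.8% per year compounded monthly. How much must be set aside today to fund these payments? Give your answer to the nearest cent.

Periodic rate r = 0.138/12 per month; n is counted in months.
Growing ordinary annuity: PV = PMT₁ × [1 − ((1+g)/(1+r))^n] / (r − g) = 9,000 × [1 − ((1+0.0065)/(1+r))^240] / (r − 0.0065) = A$1,252,017.60.

A$1,252,017.60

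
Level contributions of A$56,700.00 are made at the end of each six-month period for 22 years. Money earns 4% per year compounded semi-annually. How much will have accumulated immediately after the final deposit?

A$3,940,800.66

This is an ordinary annuity: 44 deposits of A$56,700.00 at the end of each six-month period.
Periodic rate r = 0.04/2 per half-year; n is counted in half-years.
FV = PMT × [((1+r)^n − 1)/r] = 56,700 × [(1+r)^44 − 1] / r = A$3,940,800.66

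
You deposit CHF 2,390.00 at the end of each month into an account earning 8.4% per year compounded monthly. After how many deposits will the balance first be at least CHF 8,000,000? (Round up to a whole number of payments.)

Periodic rate r = 0.084/12 per month; n is counted in months.
Ordinary annuity FV: 8,000,000 = 2,390 × [((1+r)^n − 1)/r].
(1+r)^n = 1 + 8,000,000 × r / 2,390, so n = ln(1 + 8,000,000·r/2,390) / ln(1+r) = 458.15.
Round up to a whole number of payments: n = 459.

459 payments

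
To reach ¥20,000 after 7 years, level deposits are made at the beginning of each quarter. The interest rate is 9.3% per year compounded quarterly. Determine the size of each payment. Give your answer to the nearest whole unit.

¥503

Level annuity due; solve FV = PMT × [((1+r)^n − 1)/r] × (1+r) for PMT.
Periodic rate r = 0.093/4 per quarter; n is counted in quarters.
With n = 28: PMT = 20,000 / ([((1+r)^n − 1)/r] × (1+r)) = ¥503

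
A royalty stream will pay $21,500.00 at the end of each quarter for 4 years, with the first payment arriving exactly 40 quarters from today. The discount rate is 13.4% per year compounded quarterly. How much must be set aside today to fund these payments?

Ordinary annuity of 16 payments, first payment at period 40.
Periodic rate r = 0.134/4 per quarter; n is counted in quarters.
The ordinary-annuity PV formula values the stream one period before the first payment (period 39); discount that back 39 periods:
PV₀ = 21,500 × [1 − (1+r)^−16] / r × (1+r)^−39 = $72,746.01

$72,746.01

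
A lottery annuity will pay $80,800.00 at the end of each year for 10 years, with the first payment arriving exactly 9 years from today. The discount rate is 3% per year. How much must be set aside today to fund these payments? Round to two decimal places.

Ordinary annuity of 10 payments, first payment at period 9.
Periodic rate r = 0.03 per year.
The ordinary-annuity PV formula values the stream one period before the first payment (period 8); discount that back 8 periods:
PV₀ = 80,800 × [1 − (1+r)^−10] / r × (1+r)^−8 = $544,092.73

$544,092.73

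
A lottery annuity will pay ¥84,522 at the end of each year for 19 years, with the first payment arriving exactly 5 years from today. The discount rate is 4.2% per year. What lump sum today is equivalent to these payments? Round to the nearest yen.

Ordinary annuity of 19 payments, first payment at period 5.
Periodic rate r = 0.042 per year.
The ordinary-annuity PV formula values the stream one period before the first payment (period 4); discount that back 4 periods:
PV₀ = 84,522 × [1 − (1+r)^−19] / r × (1+r)^−4 = ¥925,862

¥925,862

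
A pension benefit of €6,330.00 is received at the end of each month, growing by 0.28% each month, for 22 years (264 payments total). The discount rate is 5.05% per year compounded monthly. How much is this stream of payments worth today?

€1,391,605.93

Periodic rate r = 0.0505/12 per month; n is counted in months.
Growing ordinary annuity: PV = PMT₁ × [1 − ((1+g)/(1+r))^n] / (r − g) = 6,330 × [1 − ((1+0.0028)/(1+r))^264] / (r − 0.0028) = €1,391,605.93.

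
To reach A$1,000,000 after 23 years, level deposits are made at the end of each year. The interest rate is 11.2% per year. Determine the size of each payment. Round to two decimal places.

Level ordinary annuity; solve FV = PMT × [((1+r)^n − 1)/r] for PMT.
Periodic rate r = 0.112 per year.
With n = 23: PMT = 1,000,000 / ([((1+r)^n − 1)/r]) = A$10,674.41

A$10,674.41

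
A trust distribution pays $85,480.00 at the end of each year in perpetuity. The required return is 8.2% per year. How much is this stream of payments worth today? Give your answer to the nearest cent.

$1,042,439.02

Periodic rate r = 0.082 per year.
Level perpetuity: PV = PMT / r = 85,480 / (0.082) = $1,042,439.02.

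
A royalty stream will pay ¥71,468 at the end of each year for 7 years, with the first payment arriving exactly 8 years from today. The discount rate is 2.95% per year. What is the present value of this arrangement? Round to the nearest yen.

¥363,960

Ordinary annuity of 7 payments, first payment at period 8.
Periodic rate r = 0.0295 per year.
The ordinary-annuity PV formula values the stream one period before the first payment (period 7); discount that back 7 periods:
PV₀ = 71,468 × [1 − (1+r)^−7] / r × (1+r)^−7 = ¥363,960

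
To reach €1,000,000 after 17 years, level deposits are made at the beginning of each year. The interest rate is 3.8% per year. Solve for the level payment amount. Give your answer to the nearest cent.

Level annuity due; solve FV = PMT × [((1+r)^n − 1)/r] × (1+r) for PMT.
Periodic rate r = 0.038 per year.
With n = 17: PMT = 1,000,000 / ([((1+r)^n − 1)/r] × (1+r)) = €41,357.09

€41,357.09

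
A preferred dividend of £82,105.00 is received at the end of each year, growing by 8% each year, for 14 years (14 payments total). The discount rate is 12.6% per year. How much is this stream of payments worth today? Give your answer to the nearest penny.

£789,470.11

Periodic rate r = 0.126 per year.
Growing ordinary annuity: PV = PMT₁ × [1 − ((1+g)/(1+r))^n] / (r − g) = 82,105 × [1 − ((1+0.08)/(1+r))^14] / (r − 0.08) = £789,470.11.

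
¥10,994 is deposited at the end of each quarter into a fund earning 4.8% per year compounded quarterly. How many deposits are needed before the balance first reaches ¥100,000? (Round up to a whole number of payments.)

9 payments

Periodic rate r = 0.048/4 per quarter; n is counted in quarters.
Ordinary annuity FV: 100,000 = 10,994 × [((1+r)^n − 1)/r].
(1+r)^n = 1 + 100,000 × r / 10,994, so n = ln(1 + 100,000·r/10,994) / ln(1+r) = 8.68.
Round up to a whole number of payments: n = 9.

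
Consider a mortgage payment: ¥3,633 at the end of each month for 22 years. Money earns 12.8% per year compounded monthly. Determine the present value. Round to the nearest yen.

This is an ordinary annuity: 264 payments of ¥3,633 at the end of each month.
Periodic rate r = 0.128/12 per month; n is counted in months.
PV = PMT × [(1 − (1+r)^−n)/r] = 3,633 × [1 − (1+r)^−264] / r = ¥319,905

¥319,905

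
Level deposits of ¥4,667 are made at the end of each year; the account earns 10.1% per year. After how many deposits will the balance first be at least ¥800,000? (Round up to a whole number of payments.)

31 payments

Periodic rate r = 0.101 per year.
Ordinary annuity FV: 800,000 = 4,667 × [((1+r)^n − 1)/r].
(1+r)^n = 1 + 800,000 × r / 4,667, so n = ln(1 + 800,000·r/4,667) / ln(1+r) = 30.22.
Round up to a whole number of payments: n = 31.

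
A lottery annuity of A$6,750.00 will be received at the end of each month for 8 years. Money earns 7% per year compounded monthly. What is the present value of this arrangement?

This is an ordinary annuity: 96 payments of A$6,750.00 at the end of each month.
Periodic rate r = 0.07/12 per month; n is counted in months.
PV = PMT × [(1 − (1+r)^−n)/r] = 6,750 × [1 − (1+r)^−96] / r = A$495,096.09

A$495,096.09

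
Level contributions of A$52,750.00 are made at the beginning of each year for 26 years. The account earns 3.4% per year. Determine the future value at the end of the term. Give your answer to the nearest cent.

A$2,222,247.48

This is an annuity due: 26 deposits of A$52,750.00 at the beginning of each year.
Periodic rate r = 0.034 per year.
FV = PMT × [((1+r)^n − 1)/r] × (1+r) = 52,750 × [(1+r)^26 − 1] / r × (1+r) = A$2,222,247.48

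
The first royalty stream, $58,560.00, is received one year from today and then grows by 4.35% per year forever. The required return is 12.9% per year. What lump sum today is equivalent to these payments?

Periodic rate r = 0.129 per year.
Growing perpetuity (Gordon): PV = PMT₁ / (r − g) = 58,560 / (r − 0.0435) = $684,912.28.

$684,912.28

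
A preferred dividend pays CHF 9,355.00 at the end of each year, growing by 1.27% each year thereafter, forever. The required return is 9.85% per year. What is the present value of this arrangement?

CHF 109,032.63

Periodic rate r = 0.0985 per year.
Growing perpetuity (Gordon): PV = PMT₁ / (r − g) = 9,355 / (r − 0.0127) = CHF 109,032.63.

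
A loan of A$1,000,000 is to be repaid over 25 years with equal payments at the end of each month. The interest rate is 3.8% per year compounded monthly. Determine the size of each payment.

Level ordinary annuity; solve PV = PMT × [(1 − (1+r)^−n)/r] for PMT.
Periodic rate r = 0.038/12 per month; n is counted in months.
With n = 300: PMT = 1,000,000 / ([(1 − (1+r)^−n)/r]) = A$5,168.57

A$5,168.57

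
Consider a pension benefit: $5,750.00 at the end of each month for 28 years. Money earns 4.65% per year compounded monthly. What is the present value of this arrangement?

$1,079,260.18

This is an ordinary annuity: 336 payments of $5,750.00 at the end of each month.
Periodic rate r = 0.0465/12 per month; n is counted in months.
PV = PMT × [(1 − (1+r)^−n)/r] = 5,750 × [1 − (1+r)^−336] / r = $1,079,260.18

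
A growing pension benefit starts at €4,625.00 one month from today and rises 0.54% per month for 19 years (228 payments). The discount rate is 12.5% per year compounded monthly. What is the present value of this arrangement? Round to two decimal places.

Periodic rate r = 0.125/12 per month; n is counted in months.
Growing ordinary annuity: PV = PMT₁ × [1 − ((1+g)/(1+r))^n] / (r − g) = 4,625 × [1 − ((1+0.0054)/(1+r))^228] / (r − 0.0054) = €625,548.16.

€625,548.16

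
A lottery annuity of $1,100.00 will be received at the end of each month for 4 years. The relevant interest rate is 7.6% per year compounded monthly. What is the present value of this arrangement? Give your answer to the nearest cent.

$45,406.52

This is an ordinary annuity: 48 payments of $1,100.00 at the end of each month.
Periodic rate r = 0.076/12 per month; n is counted in months.
PV = PMT × [(1 − (1+r)^−n)/r] = 1,100 × [1 − (1+r)^−48] / r = $45,406.52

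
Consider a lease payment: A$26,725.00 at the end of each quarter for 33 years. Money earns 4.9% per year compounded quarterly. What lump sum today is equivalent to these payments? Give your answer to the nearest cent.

This is an ordinary annuity: 132 payments of A$26,725.00 at the end of each quarter.
Periodic rate r = 0.049/4 per quarter; n is counted in quarters.
PV = PMT × [(1 − (1+r)^−n)/r] = 26,725 × [1 − (1+r)^−132] / r = A$1,744,318.08

A$1,744,318.08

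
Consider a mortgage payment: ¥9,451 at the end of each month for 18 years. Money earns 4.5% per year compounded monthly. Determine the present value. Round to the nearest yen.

This is an ordinary annuity: 216 payments of ¥9,451 at the end of each month.
Periodic rate r = 0.045/12 per month; n is counted in months.
PV = PMT × [(1 − (1+r)^−n)/r] = 9,451 × [1 − (1+r)^−216] / r = ¥1,397,406

¥1,397,406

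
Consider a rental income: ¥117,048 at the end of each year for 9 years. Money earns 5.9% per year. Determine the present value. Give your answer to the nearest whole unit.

This is an ordinary annuity: 9 payments of ¥117,048 at the end of each year.
Periodic rate r = 0.059 per year.
PV = PMT × [(1 − (1+r)^−n)/r] = 117,048 × [1 − (1+r)^−9] / r = ¥799,601

¥799,601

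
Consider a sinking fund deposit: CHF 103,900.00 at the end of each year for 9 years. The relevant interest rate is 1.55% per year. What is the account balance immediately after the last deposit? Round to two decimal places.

CHF 995,222.52

This is an ordinary annuity: 9 deposits of CHF 103,900.00 at the end of each year.
Periodic rate r = 0.0155 per year.
FV = PMT × [((1+r)^n − 1)/r] = 103,900 × [(1+r)^9 − 1] / r = CHF 995,222.52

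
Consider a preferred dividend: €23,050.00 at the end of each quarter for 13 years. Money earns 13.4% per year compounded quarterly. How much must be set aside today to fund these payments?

This is an ordinary annuity: 52 payments of €23,050.00 at the end of each quarter.
Periodic rate r = 0.134/4 per quarter; n is counted in quarters.
PV = PMT × [(1 − (1+r)^−n)/r] = 23,050 × [1 − (1+r)^−52] / r = €564,042.73

€564,042.73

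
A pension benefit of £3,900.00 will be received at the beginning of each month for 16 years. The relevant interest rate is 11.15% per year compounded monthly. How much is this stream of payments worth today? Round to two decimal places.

£351,887.26

This is an annuity due: 192 payments of £3,900.00 at the beginning of each month.
Periodic rate r = 0.1115/12 per month; n is counted in months.
PV = PMT × [(1 − (1+r)^−n)/r] × (1+r) = 3,900 × [1 − (1+r)^−192] / r × (1+r) = £351,887.26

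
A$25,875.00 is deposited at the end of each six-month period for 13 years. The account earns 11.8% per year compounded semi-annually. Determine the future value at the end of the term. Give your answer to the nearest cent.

A$1,508,249.52

This is an ordinary annuity: 26 deposits of A$25,875.00 at the end of each six-month period.
Periodic rate r = 0.118/2 per half-year; n is counted in half-years.
FV = PMT × [((1+r)^n − 1)/r] = 25,875 × [(1+r)^26 − 1] / r = A$1,508,249.52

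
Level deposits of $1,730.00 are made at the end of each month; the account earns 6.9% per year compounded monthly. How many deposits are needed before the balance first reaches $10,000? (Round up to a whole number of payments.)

6 payments

Periodic rate r = 0.069/12 per month; n is counted in months.
Ordinary annuity FV: 10,000 = 1,730 × [((1+r)^n − 1)/r].
(1+r)^n = 1 + 10,000 × r / 1,730, so n = ln(1 + 10,000·r/1,730) / ln(1+r) = 5.70.
Round up to a whole number of payments: n = 6.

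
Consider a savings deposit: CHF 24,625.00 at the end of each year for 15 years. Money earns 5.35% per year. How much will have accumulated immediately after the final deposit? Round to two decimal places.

CHF 545,586.62

This is an ordinary annuity: 15 deposits of CHF 24,625.00 at the end of each year.
Periodic rate r = 0.0535 per year.
FV = PMT × [((1+r)^n − 1)/r] = 24,625 × [(1+r)^15 − 1] / r = CHF 545,586.62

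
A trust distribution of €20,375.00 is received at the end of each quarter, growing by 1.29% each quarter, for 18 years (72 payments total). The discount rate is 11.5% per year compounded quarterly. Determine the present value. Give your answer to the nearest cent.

Periodic rate r = 0.115/4 per quarter; n is counted in quarters.
Growing ordinary annuity: PV = PMT₁ × [1 − ((1+g)/(1+r))^n] / (r − g) = 20,375 × [1 − ((1+0.0129)/(1+r))^72] / (r − 0.0129) = €865,195.72.

€865,195.72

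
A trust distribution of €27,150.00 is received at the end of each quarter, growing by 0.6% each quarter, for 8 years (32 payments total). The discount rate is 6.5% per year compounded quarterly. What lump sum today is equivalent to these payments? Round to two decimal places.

€733,803.87

Periodic rate r = 0.065/4 per quarter; n is counted in quarters.
Growing ordinary annuity: PV = PMT₁ × [1 − ((1+g)/(1+r))^n] / (r − g) = 27,150 × [1 − ((1+0.006)/(1+r))^32] / (r − 0.006) = €733,803.87.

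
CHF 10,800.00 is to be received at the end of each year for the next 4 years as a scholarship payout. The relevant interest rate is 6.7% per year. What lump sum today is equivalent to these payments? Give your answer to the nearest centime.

This is an ordinary annuity: 4 payments of CHF 10,800.00 at the end of each year.
Periodic rate r = 0.067 per year.
PV = PMT × [(1 − (1+r)^−n)/r] = 10,800 × [1 − (1+r)^−4] / r = CHF 36,831.01

CHF 36,831.01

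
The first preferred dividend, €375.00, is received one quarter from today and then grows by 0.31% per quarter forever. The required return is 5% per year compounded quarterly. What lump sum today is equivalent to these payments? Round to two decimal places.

€39,893.62

Periodic rate r = 0.05/4 per quarter.
Growing perpetuity (Gordon): PV = PMT₁ / (r − g) = 375 / (r − 0.0031) = €39,893.62.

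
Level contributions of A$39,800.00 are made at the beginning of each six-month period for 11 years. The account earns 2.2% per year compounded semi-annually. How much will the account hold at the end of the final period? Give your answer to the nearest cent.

This is an annuity due: 22 deposits of A$39,800.00 at the beginning of each six-month period.
Periodic rate r = 0.022/2 per half-year; n is counted in half-years.
FV = PMT × [((1+r)^n − 1)/r] × (1+r) = 39,800 × [(1+r)^22 − 1] / r × (1+r) = A$995,381.54

A$995,381.54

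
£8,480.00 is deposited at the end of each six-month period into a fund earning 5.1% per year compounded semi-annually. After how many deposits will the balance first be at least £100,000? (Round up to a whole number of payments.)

11 payments

Periodic rate r = 0.051/2 per half-year; n is counted in half-years.
Ordinary annuity FV: 100,000 = 8,480 × [((1+r)^n − 1)/r].
(1+r)^n = 1 + 100,000 × r / 8,480, so n = ln(1 + 100,000·r/8,480) / ln(1+r) = 10.44.
Round up to a whole number of payments: n = 11.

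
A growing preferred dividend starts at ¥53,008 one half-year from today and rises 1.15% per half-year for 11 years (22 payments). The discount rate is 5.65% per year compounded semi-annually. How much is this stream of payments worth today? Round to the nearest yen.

Periodic rate r = 0.0565/2 per half-year; n is counted in half-years.
Growing ordinary annuity: PV = PMT₁ × [1 − ((1+g)/(1+r))^n] / (r − g) = 53,008 × [1 − ((1+0.0115)/(1+r))^22] / (r − 0.0115) = ¥959,678.

¥959,678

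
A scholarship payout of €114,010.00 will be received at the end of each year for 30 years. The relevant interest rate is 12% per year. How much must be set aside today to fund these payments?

This is an ordinary annuity: 30 payments of €114,010.00 at the end of each year.
Periodic rate r = 0.12 per year.
PV = PMT × [(1 − (1+r)^−n)/r] = 114,010 × [1 − (1+r)^−30] / r = €918,371.52

€918,371.52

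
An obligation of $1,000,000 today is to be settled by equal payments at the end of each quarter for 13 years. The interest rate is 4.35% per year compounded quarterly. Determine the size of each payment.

$25,279.70

Level ordinary annuity; solve PV = PMT × [(1 − (1+r)^−n)/r] for PMT.
Periodic rate r = 0.0435/4 per quarter; n is counted in quarters.
With n = 52: PMT = 1,000,000 / ([(1 − (1+r)^−n)/r]) = $25,279.70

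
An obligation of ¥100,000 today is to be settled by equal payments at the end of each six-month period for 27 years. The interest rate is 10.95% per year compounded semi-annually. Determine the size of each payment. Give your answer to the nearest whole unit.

Level ordinary annuity; solve PV = PMT × [(1 − (1+r)^−n)/r] for PMT.
Periodic rate r = 0.1095/2 per half-year; n is counted in half-years.
With n = 54: PMT = 100,000 / ([(1 − (1+r)^−n)/r]) = ¥5,801

¥5,801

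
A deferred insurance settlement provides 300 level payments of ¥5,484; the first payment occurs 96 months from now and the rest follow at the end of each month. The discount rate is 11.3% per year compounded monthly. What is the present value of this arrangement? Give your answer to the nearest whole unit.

¥224,692

Ordinary annuity of 300 payments, first payment at period 96.
Periodic rate r = 0.113/12 per month; n is counted in months.
The ordinary-annuity PV formula values the stream one period before the first payment (period 95); discount that back 95 periods:
PV₀ = 5,484 × [1 − (1+r)^−300] / r × (1+r)^−95 = ¥224,692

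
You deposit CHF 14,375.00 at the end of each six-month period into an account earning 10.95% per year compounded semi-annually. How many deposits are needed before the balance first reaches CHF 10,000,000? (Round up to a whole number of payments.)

69 payments

Periodic rate r = 0.1095/2 per half-year; n is counted in half-years.
Ordinary annuity FV: 10,000,000 = 14,375 × [((1+r)^n − 1)/r].
(1+r)^n = 1 + 10,000,000 × r / 14,375, so n = ln(1 + 10,000,000·r/14,375) / ln(1+r) = 68.77.
Round up to a whole number of payments: n = 69.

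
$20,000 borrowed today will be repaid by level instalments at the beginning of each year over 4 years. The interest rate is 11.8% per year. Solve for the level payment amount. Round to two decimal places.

$5,864.91

Level annuity due; solve PV = PMT × [(1 − (1+r)^−n)/r] × (1+r) for PMT.
Periodic rate r = 0.118 per year.
With n = 4: PMT = 20,000 / ([(1 − (1+r)^−n)/r] × (1+r)) = $5,864.91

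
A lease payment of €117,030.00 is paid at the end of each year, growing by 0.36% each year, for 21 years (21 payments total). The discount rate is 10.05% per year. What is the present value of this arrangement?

Periodic rate r = 0.1005 per year.
Growing ordinary annuity: PV = PMT₁ × [1 − ((1+g)/(1+r))^n] / (r − g) = 117,030 × [1 − ((1+0.0036)/(1+r))^21] / (r − 0.0036) = €1,033,416.35.

€1,033,416.35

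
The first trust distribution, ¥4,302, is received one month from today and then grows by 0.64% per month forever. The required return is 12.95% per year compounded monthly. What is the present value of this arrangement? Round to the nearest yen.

Periodic rate r = 0.1295/12 per month.
Growing perpetuity (Gordon): PV = PMT₁ / (r − g) = 4,302 / (r − 0.0064) = ¥979,583.

¥979,583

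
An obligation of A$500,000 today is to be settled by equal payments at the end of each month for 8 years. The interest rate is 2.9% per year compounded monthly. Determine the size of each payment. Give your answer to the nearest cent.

Level ordinary annuity; solve PV = PMT × [(1 − (1+r)^−n)/r] for PMT.
Periodic rate r = 0.029/12 per month; n is counted in months.
With n = 96: PMT = 500,000 / ([(1 − (1+r)^−n)/r]) = A$5,842.10

A$5,842.10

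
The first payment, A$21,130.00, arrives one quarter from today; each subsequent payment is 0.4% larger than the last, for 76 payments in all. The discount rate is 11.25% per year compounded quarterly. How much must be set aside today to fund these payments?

A$731,741.49

Periodic rate r = 0.1125/4 per quarter; n is counted in quarters.
Growing ordinary annuity: PV = PMT₁ × [1 − ((1+g)/(1+r))^n] / (r − g) = 21,130 × [1 − ((1+0.004)/(1+r))^76] / (r − 0.004) = A$731,741.49.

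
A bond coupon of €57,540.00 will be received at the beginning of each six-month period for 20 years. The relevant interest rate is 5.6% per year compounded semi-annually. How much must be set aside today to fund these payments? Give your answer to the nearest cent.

This is an annuity due: 40 payments of €57,540.00 at the beginning of each six-month period.
Periodic rate r = 0.056/2 per half-year; n is counted in half-years.
PV = PMT × [(1 − (1+r)^−n)/r] × (1+r) = 57,540 × [1 − (1+r)^−40] / r × (1+r) = €1,412,568.51

€1,412,568.51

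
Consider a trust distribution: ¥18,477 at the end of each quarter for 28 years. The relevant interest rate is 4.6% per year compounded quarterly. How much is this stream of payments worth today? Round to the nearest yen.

¥1,160,265

This is an ordinary annuity: 112 payments of ¥18,477 at the end of each quarter.
Periodic rate r = 0.046/4 per quarter; n is counted in quarters.
PV = PMT × [(1 − (1+r)^−n)/r] = 18,477 × [1 − (1+r)^−112] / r = ¥1,160,265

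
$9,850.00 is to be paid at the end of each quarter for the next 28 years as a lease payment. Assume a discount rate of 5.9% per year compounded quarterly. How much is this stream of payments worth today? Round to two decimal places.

$538,248.97

This is an ordinary annuity: 112 payments of $9,850.00 at the end of each quarter.
Periodic rate r = 0.059/4 per quarter; n is counted in quarters.
PV = PMT × [(1 − (1+r)^−n)/r] = 9,850 × [1 − (1+r)^−112] / r = $538,248.97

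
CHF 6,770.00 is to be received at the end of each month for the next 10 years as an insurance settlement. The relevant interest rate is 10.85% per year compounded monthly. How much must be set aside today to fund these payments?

This is an ordinary annuity: 120 payments of CHF 6,770.00 at the end of each month.
Periodic rate r = 0.1085/12 per month; n is counted in months.
PV = PMT × [(1 − (1+r)^−n)/r] = 6,770 × [1 − (1+r)^−120] / r = CHF 494,513.25

CHF 494,513.25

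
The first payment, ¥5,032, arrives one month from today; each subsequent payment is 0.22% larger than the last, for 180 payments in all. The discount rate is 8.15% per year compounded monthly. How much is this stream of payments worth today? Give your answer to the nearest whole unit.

¥614,581

Periodic rate r = 0.0815/12 per month; n is counted in months.
Growing ordinary annuity: PV = PMT₁ × [1 − ((1+g)/(1+r))^n] / (r − g) = 5,032 × [1 − ((1+0.0022)/(1+r))^180] / (r − 0.0022) = ¥614,581.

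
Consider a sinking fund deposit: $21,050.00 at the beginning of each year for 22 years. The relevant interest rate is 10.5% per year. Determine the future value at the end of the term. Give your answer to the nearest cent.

$1,770,959.43

This is an annuity due: 22 deposits of $21,050.00 at the beginning of each year.
Periodic rate r = 0.105 per year.
FV = PMT × [((1+r)^n − 1)/r] × (1+r) = 21,050 × [(1+r)^22 − 1] / r × (1+r) = $1,770,959.43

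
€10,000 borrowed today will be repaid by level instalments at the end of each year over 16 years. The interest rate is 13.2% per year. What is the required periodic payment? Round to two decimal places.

€1,530.52

Level ordinary annuity; solve PV = PMT × [(1 − (1+r)^−n)/r] for PMT.
Periodic rate r = 0.132 per year.
With n = 16: PMT = 10,000 / ([(1 − (1+r)^−n)/r]) = €1,530.52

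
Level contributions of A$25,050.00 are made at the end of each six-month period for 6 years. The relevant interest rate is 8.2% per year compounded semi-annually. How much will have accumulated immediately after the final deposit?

A$378,562.73

This is an ordinary annuity: 12 deposits of A$25,050.00 at the end of each six-month period.
Periodic rate r = 0.082/2 per half-year; n is counted in half-years.
FV = PMT × [((1+r)^n − 1)/r] = 25,050 × [(1+r)^12 − 1] / r = A$378,562.73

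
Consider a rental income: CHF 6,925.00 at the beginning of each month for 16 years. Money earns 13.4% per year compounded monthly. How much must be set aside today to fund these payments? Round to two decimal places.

CHF 552,712.09

This is an annuity due: 192 payments of CHF 6,925.00 at the beginning of each month.
Periodic rate r = 0.134/12 per month; n is counted in months.
PV = PMT × [(1 − (1+r)^−n)/r] × (1+r) = 6,925 × [1 − (1+r)^−192] / r × (1+r) = CHF 552,712.09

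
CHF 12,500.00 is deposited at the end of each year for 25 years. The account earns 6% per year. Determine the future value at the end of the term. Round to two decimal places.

CHF 685,806.40

This is an ordinary annuity: 25 deposits of CHF 12,500.00 at the end of each year.
Periodic rate r = 0.06 per year.
FV = PMT × [((1+r)^n − 1)/r] = 12,500 × [(1+r)^25 − 1] / r = CHF 685,806.40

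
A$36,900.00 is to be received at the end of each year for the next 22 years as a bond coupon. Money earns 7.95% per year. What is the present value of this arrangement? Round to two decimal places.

A$377,900.56

This is an ordinary annuity: 22 payments of A$36,900.00 at the end of each year.
Periodic rate r = 0.0795 per year.
PV = PMT × [(1 − (1+r)^−n)/r] = 36,900 × [1 − (1+r)^−22] / r = A$377,900.56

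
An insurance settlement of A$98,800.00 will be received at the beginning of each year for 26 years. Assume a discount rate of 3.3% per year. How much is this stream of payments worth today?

This is an annuity due: 26 payments of A$98,800.00 at the beginning of each year.
Periodic rate r = 0.033 per year.
PV = PMT × [(1 − (1+r)^−n)/r] × (1+r) = 98,800 × [1 − (1+r)^−26] / r × (1+r) = A$1,763,096.65

A$1,763,096.65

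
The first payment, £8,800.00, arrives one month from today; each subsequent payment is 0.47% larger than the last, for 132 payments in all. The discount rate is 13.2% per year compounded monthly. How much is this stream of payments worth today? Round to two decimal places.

£784,764.43

Periodic rate r = 0.132/12 per month; n is counted in months.
Growing ordinary annuity: PV = PMT₁ × [1 − ((1+g)/(1+r))^n] / (r − g) = 8,800 × [1 − ((1+0.0047)/(1+r))^132] / (r − 0.0047) = £784,764.43.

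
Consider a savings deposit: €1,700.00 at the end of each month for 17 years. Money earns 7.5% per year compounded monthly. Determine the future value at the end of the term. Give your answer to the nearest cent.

€697,552.10

This is an ordinary annuity: 204 deposits of €1,700.00 at the end of each month.
Periodic rate r = 0.075/12 per month; n is counted in months.
FV = PMT × [((1+r)^n − 1)/r] = 1,700 × [(1+r)^204 − 1] / r = €697,552.10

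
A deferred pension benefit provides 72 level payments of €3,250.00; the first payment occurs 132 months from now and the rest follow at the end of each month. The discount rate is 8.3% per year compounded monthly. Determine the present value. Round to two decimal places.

Ordinary annuity of 72 payments, first payment at period 132.
Periodic rate r = 0.083/12 per month; n is counted in months.
The ordinary-annuity PV formula values the stream one period before the first payment (period 131); discount that back 131 periods:
PV₀ = 3,250 × [1 − (1+r)^−72] / r × (1+r)^−131 = €74,515.50

€74,515.50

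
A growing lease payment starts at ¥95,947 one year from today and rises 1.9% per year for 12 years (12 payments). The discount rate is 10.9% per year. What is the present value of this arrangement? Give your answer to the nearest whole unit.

¥679,977

Periodic rate r = 0.109 per year.
Growing ordinary annuity: PV = PMT₁ × [1 − ((1+g)/(1+r))^n] / (r − g) = 95,947 × [1 − ((1+0.019)/(1+r))^12] / (r − 0.019) = ¥679,977.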